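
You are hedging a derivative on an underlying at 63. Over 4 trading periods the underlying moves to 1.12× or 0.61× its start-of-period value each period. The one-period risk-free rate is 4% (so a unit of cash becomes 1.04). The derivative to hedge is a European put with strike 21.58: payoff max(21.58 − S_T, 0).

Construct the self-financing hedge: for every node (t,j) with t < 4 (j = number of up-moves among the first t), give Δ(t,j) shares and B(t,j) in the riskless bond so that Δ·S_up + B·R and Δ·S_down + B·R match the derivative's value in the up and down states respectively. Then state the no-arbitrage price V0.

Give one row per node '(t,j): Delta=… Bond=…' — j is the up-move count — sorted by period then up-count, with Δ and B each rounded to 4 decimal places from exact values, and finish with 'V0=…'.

(0,0): Delta=-0.0104 Bond=0.7213
(1,0): Delta=-0.0779 Bond=3.3455
(1,1): Delta=-0.0035 Bond=0.2673
(2,0): Delta=-0.4693 Bond=12.6551
(2,1): Delta=-0.0382 Bond=1.7722
(2,2): Delta=0.0000 Bond=0.0000
(3,0): Delta=-1.0000 Bond=20.7500
(3,1): Delta=-0.4155 Bond=11.7495
(3,2): Delta=0.0000 Bond=0.0000
(3,3): Delta=0.0000 Bond=0.0000
V0=0.0686

Since d<R<u, set p* = (R−d)/(u−d) = 0.8431; price each node as the discounted p*-expectation of its children.
Terminal values V(4,·): V(4,0)=12.8571, V(4,1)=5.5642, V(4,2)=0.0000, V(4,3)=0.0000, V(4,4)=0.0000
(3,0): S=14.2998. Δ = (V_up−V_dn)/(S_up−S_dn) = (5.5642−12.8571)/(16.0158−8.7229) = -1.0000. V = [p*·5.5642 + (1−p*)·12.8571]/1.04 = 6.4502. B = V − Δ·S = 20.7500.
(3,1): S=26.2554. Δ = (V_up−V_dn)/(S_up−S_dn) = (0.0000−5.5642)/(29.4060−16.0158) = -0.4155. V = [p*·0.0000 + (1−p*)·5.5642]/1.04 = 0.8392. B = V − Δ·S = 11.7495.
(3,2): S=48.2066. Δ = (V_up−V_dn)/(S_up−S_dn) = (0.0000−0.0000)/(53.9914−29.4060) = 0.0000. V = [p*·0.0000 + (1−p*)·0.0000]/1.04 = 0.0000. B = V − Δ·S = 0.0000.
(3,3): S=88.5105. Δ = (V_up−V_dn)/(S_up−S_dn) = (0.0000−0.0000)/(99.1317−53.9914) = 0.0000. V = [p*·0.0000 + (1−p*)·0.0000]/1.04 = 0.0000. B = V − Δ·S = 0.0000.
(2,0): S=23.4423. Δ = (V_up−V_dn)/(S_up−S_dn) = (0.8392−6.4502)/(26.2554−14.2998) = -0.4693. V = [p*·0.8392 + (1−p*)·6.4502]/1.04 = 1.6533. B = V − Δ·S = 12.6551.
(2,1): S=43.0416. Δ = (V_up−V_dn)/(S_up−S_dn) = (0.0000−0.8392)/(48.2066−26.2554) = -0.0382. V = [p*·0.0000 + (1−p*)·0.8392]/1.04 = 0.1266. B = V − Δ·S = 1.7722.
(2,2): S=79.0272. Δ = (V_up−V_dn)/(S_up−S_dn) = (0.0000−0.0000)/(88.5105−48.2066) = 0.0000. V = [p*·0.0000 + (1−p*)·0.0000]/1.04 = 0.0000. B = V − Δ·S = 0.0000.
(1,0): S=38.4300. Δ = (V_up−V_dn)/(S_up−S_dn) = (0.1266−1.6533)/(43.0416−23.4423) = -0.0779. V = [p*·0.1266 + (1−p*)·1.6533]/1.04 = 0.3520. B = V − Δ·S = 3.3455.
(1,1): S=70.5600. Δ = (V_up−V_dn)/(S_up−S_dn) = (0.0000−0.1266)/(79.0272−43.0416) = -0.0035. V = [p*·0.0000 + (1−p*)·0.1266]/1.04 = 0.0191. B = V − Δ·S = 0.2673.
(0,0): S=63.0000. Δ = (V_up−V_dn)/(S_up−S_dn) = (0.0191−0.3520)/(70.5600−38.4300) = -0.0104. V = [p*·0.0191 + (1−p*)·0.3520]/1.04 = 0.0686. B = V − Δ·S = 0.7213.
Self-financing check: at every node Δ·S+B equals the discounted successor values.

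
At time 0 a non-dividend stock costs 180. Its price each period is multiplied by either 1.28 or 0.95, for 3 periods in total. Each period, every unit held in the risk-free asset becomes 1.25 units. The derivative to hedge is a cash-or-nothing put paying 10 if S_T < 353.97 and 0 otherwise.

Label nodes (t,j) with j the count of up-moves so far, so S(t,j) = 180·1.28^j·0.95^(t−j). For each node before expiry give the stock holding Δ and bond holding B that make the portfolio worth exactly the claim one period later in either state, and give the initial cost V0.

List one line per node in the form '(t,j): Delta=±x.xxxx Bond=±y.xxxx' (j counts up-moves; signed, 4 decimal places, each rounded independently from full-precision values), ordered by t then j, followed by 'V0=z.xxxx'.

(0,0): Delta=-0.0890 Bond=17.3013
(1,0): Delta=0.0000 Bond=6.4000
(1,1): Delta=-0.0957 Bond=23.1493
(2,0): Delta=0.0000 Bond=8.0000
(2,1): Delta=0.0000 Bond=8.0000
(2,2): Delta=-0.1028 Bond=31.0303
V0=1.2733

Risk-neutral probability p* = (R−d)/(u−d) = (1.25−0.95)/(1.28−0.95) = 0.9091.
Terminal payoffs: V(3,0)=10.0000, V(3,1)=10.0000, V(3,2)=10.0000, V(3,3)=0.0000
(2,0): S=162.4500. Δ = (V_up−V_dn)/(S_up−S_dn) = (10.0000−10.0000)/(207.9360−154.3275) = 0.0000. V = [p*·10.0000 + (1−p*)·10.0000]/1.25 = 8.0000. B = V − Δ·S = 8.0000.
(2,1): S=218.8800. Δ = (V_up−V_dn)/(S_up−S_dn) = (10.0000−10.0000)/(280.1664−207.9360) = 0.0000. V = [p*·10.0000 + (1−p*)·10.0000]/1.25 = 8.0000. B = V − Δ·S = 8.0000.
(2,2): S=294.9120. Δ = (V_up−V_dn)/(S_up−S_dn) = (0.0000−10.0000)/(377.4874−280.1664) = -0.1028. V = [p*·0.0000 + (1−p*)·10.0000]/1.25 = 0.7273. B = V − Δ·S = 31.0303.
(1,0): S=171.0000. Δ = (V_up−V_dn)/(S_up−S_dn) = (8.0000−8.0000)/(218.8800−162.4500) = 0.0000. V = [p*·8.0000 + (1−p*)·8.0000]/1.25 = 6.4000. B = V − Δ·S = 6.4000.
(1,1): S=230.4000. Δ = (V_up−V_dn)/(S_up−S_dn) = (0.7273−8.0000)/(294.9120−218.8800) = -0.0957. V = [p*·0.7273 + (1−p*)·8.0000]/1.25 = 1.1107. B = V − Δ·S = 23.1493.
(0,0): S=180.0000. Δ = (V_up−V_dn)/(S_up−S_dn) = (1.1107−6.4000)/(230.4000−171.0000) = -0.0890. V = [p*·1.1107 + (1−p*)·6.4000]/1.25 = 1.2733. B = V − Δ·S = 17.3013.
Self-financing check: at every node Δ·S+B equals the discounted successor values.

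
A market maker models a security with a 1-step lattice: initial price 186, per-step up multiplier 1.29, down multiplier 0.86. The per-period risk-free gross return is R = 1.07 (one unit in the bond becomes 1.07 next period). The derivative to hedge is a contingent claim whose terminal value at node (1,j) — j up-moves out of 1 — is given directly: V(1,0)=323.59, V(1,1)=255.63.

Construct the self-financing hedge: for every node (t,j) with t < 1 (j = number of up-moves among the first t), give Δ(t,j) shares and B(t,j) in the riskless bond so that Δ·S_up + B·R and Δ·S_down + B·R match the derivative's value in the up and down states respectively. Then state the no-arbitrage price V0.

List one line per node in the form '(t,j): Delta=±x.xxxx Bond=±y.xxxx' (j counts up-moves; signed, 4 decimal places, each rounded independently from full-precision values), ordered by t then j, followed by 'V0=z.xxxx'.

(0,0): Delta=-0.8497 Bond=429.4486
V0=271.4021

No-arbitrage ⇒ martingale measure with p* = (R−d)/(u−d) = 0.4884.
Terminal payoffs: V(1,0)=323.5900, V(1,1)=255.6300
(0,0): S=186.0000. Δ = (V_up−V_dn)/(S_up−S_dn) = (255.6300−323.5900)/(239.9400−159.9600) = -0.8497. V = [p*·255.6300 + (1−p*)·323.5900]/1.07 = 271.4021. B = V − Δ·S = 429.4486.
The time-0 hedge costs 271.4021, which is the no-arbitrage price.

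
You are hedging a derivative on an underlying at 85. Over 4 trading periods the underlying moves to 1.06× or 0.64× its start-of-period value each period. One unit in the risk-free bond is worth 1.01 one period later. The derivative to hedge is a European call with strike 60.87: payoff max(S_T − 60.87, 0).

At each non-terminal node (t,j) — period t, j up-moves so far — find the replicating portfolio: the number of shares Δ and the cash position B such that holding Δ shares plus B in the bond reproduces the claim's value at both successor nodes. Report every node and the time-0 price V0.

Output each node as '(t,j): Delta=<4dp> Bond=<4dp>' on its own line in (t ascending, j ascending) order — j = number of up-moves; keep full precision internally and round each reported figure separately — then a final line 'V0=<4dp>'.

Since d<R<u, set p* = (R−d)/(u−d) = 0.8810; price each node as the discounted p*-expectation of its children.
At expiry t=4: V(4,0)=0.0000, V(4,1)=0.0000, V(4,2)=0.0000, V(4,3)=3.9213, V(4,4)=46.4405
Node (3,0) S=22.2822: V=(p*·0.0000+(1−p*)·0.0000)/1.01=0.0000; Δ=(0.0000−0.0000)/(23.6192−14.2606)=0.0000; B=V−Δ·S=0.0000
Node (3,1) S=36.9050: V=(p*·0.0000+(1−p*)·0.0000)/1.01=0.0000; Δ=(0.0000−0.0000)/(39.1193−23.6192)=0.0000; B=V−Δ·S=0.0000
Node (3,2) S=61.1238: V=(p*·3.9213+(1−p*)·0.0000)/1.01=3.4202; Δ=(3.9213−0.0000)/(64.7913−39.1193)=0.1527; B=V−Δ·S=-5.9161
Node (3,3) S=101.2364: V=(p*·46.4405+(1−p*)·3.9213)/1.01=40.9690; Δ=(46.4405−3.9213)/(107.3105−64.7913)=1.0000; B=V−Δ·S=-60.2673
Node (2,0) S=34.8160: V=(p*·0.0000+(1−p*)·0.0000)/1.01=0.0000; Δ=(0.0000−0.0000)/(36.9050−22.2822)=0.0000; B=V−Δ·S=0.0000
Node (2,1) S=57.6640: V=(p*·3.4202+(1−p*)·0.0000)/1.01=2.9832; Δ=(3.4202−0.0000)/(61.1238−36.9050)=0.1412; B=V−Δ·S=-5.1602
Node (2,2) S=95.5060: V=(p*·40.9690+(1−p*)·3.4202)/1.01=36.1376; Δ=(40.9690−3.4202)/(101.2364−61.1238)=0.9361; B=V−Δ·S=-53.2643
Node (1,0) S=54.4000: V=(p*·2.9832+(1−p*)·0.0000)/1.01=2.6021; Δ=(2.9832−0.0000)/(57.6640−34.8160)=0.1306; B=V−Δ·S=-4.5009
Node (1,1) S=90.1000: V=(p*·36.1376+(1−p*)·2.9832)/1.01=31.8719; Δ=(36.1376−2.9832)/(95.5060−57.6640)=0.8761; B=V−Δ·S=-47.0670
Node (0,0) S=85.0000: V=(p*·31.8719+(1−p*)·2.6021)/1.01=28.1063; Δ=(31.8719−2.6021)/(90.1000−54.4000)=0.8199; B=V−Δ·S=-41.5837
Check: Δ(0,0)·S0 + B(0,0) = 28.1063 = V0.

(0,0): Delta=0.8199 Bond=-41.5837
(1,0): Delta=0.1306 Bond=-4.5009
(1,1): Delta=0.8761 Bond=-47.0670
(2,0): Delta=0.0000 Bond=0.0000
(2,1): Delta=0.1412 Bond=-5.1602
(2,2): Delta=0.9361 Bond=-53.2643
(3,0): Delta=0.0000 Bond=0.0000
(3,1): Delta=0.0000 Bond=0.0000
(3,2): Delta=0.1527 Bond=-5.9161
(3,3): Delta=1.0000 Bond=-60.2673
V0=28.1063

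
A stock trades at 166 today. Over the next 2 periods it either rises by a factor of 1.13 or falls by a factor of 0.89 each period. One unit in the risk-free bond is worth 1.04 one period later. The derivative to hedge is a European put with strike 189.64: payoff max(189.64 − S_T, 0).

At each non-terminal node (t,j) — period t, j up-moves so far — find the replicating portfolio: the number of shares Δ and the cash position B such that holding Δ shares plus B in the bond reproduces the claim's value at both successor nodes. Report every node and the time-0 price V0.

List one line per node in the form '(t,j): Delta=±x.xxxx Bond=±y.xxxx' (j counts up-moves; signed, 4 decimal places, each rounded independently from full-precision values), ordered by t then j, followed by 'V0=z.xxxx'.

Risk-neutral probability p* = (R−d)/(u−d) = (1.04−0.89)/(1.13−0.89) = 0.6250.
At expiry t=2: V(2,0)=58.1514, V(2,1)=22.6938, V(2,2)=0.0000
(1,0): S=147.7400. Δ = (V_up−V_dn)/(S_up−S_dn) = (22.6938−58.1514)/(166.9462−131.4886) = -1.0000. V = [p*·22.6938 + (1−p*)·58.1514]/1.04 = 34.6062. B = V − Δ·S = 182.3462.
(1,1): S=187.5800. Δ = (V_up−V_dn)/(S_up−S_dn) = (0.0000−22.6938)/(211.9654−166.9462) = -0.5041. V = [p*·0.0000 + (1−p*)·22.6938]/1.04 = 8.1829. B = V − Δ·S = 102.7404.
(0,0): S=166.0000. Δ = (V_up−V_dn)/(S_up−S_dn) = (8.1829−34.6062)/(187.5800−147.7400) = -0.6632. V = [p*·8.1829 + (1−p*)·34.6062]/1.04 = 17.3958. B = V − Δ·S = 127.4928.
The time-0 hedge costs 17.3958, which is the no-arbitrage price.

(0,0): Delta=-0.6632 Bond=127.4928
(1,0): Delta=-1.0000 Bond=182.3462
(1,1): Delta=-0.5041 Bond=102.7404
V0=17.3958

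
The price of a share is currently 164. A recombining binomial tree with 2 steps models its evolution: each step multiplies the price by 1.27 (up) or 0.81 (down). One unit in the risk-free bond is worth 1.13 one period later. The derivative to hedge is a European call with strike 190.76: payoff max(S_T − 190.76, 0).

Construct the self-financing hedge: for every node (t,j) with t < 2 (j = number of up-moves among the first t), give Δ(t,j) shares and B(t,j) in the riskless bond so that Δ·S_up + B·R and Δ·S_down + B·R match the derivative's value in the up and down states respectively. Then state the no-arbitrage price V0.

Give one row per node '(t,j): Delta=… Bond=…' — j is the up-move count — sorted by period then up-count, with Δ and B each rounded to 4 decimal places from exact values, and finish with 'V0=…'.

Risk-neutral probability p* = (R−d)/(u−d) = (1.13−0.81)/(1.27−0.81) = 0.6957.
At expiry t=2: V(2,0)=0.0000, V(2,1)=0.0000, V(2,2)=73.7556
(1,0): S=132.8400. Δ = (V_up−V_dn)/(S_up−S_dn) = (0.0000−0.0000)/(168.7068−107.6004) = 0.0000. V = [p*·0.0000 + (1−p*)·0.0000]/1.13 = 0.0000. B = V − Δ·S = 0.0000.
(1,1): S=208.2800. Δ = (V_up−V_dn)/(S_up−S_dn) = (73.7556−0.0000)/(264.5156−168.7068) = 0.7698. V = [p*·73.7556 + (1−p*)·0.0000]/1.13 = 45.4055. B = V − Δ·S = -114.9327.
(0,0): S=164.0000. Δ = (V_up−V_dn)/(S_up−S_dn) = (45.4055−0.0000)/(208.2800−132.8400) = 0.6019. V = [p*·45.4055 + (1−p*)·0.0000]/1.13 = 27.9526. B = V − Δ·S = -70.7551.
The time-0 hedge costs 27.9526, which is the no-arbitrage price.

(0,0): Delta=0.6019 Bond=-70.7551
(1,0): Delta=0.0000 Bond=0.0000
(1,1): Delta=0.7698 Bond=-114.9327
V0=27.9526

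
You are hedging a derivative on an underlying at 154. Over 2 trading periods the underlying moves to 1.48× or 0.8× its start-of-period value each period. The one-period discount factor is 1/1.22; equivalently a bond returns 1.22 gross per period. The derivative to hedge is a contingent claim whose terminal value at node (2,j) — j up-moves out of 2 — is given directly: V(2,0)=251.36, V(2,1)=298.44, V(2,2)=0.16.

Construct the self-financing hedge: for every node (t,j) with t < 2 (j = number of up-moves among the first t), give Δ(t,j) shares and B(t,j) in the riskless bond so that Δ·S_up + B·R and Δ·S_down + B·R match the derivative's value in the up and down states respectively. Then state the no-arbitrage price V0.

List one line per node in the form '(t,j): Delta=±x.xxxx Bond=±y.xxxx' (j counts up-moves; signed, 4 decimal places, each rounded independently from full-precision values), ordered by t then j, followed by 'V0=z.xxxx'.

No-arbitrage ⇒ martingale measure with p* = (R−d)/(u−d) = 0.6176.
Terminal payoffs: V(2,0)=251.3600, V(2,1)=298.4400, V(2,2)=0.1600
Node (1,0) S=123.2000: V=(p*·298.4400+(1−p*)·251.3600)/1.22=229.8679; Δ=(298.4400−251.3600)/(182.3360−98.5600)=0.5620; B=V−Δ·S=160.6326
Node (1,1) S=227.9200: V=(p*·0.1600+(1−p*)·298.4400)/1.22=93.6133; Δ=(0.1600−298.4400)/(337.3216−182.3360)=-1.9246; B=V−Δ·S=532.2604
Node (0,0) S=154.0000: V=(p*·93.6133+(1−p*)·229.8679)/1.22=119.4350; Δ=(93.6133−229.8679)/(227.9200−123.2000)=-1.3011; B=V−Δ·S=319.8093
Self-financing check: at every node Δ·S+B equals the discounted successor values.

(0,0): Delta=-1.3011 Bond=319.8093
(1,0): Delta=0.5620 Bond=160.6326
(1,1): Delta=-1.9246 Bond=532.2604
V0=119.4350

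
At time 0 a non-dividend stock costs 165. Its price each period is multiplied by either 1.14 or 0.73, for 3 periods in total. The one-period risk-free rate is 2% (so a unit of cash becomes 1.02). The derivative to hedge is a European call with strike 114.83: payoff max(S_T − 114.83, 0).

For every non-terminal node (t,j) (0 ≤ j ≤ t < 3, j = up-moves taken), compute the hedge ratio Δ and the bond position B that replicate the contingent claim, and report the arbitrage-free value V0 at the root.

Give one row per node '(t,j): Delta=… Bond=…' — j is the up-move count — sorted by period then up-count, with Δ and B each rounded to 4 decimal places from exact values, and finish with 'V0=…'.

Under the risk-neutral measure, an up-move has probability p* = (R−d)/(u−d) = 0.7073 and values discount at R = 1.02.
Payoff layer (t=3): V(3,0)=0.0000, V(3,1)=0.0000, V(3,2)=41.7068, V(3,3)=129.6248
(2,0): S=87.9285. Δ = (V_up−V_dn)/(S_up−S_dn) = (0.0000−0.0000)/(100.2385−64.1878) = 0.0000. V = [p*·0.0000 + (1−p*)·0.0000]/1.02 = 0.0000. B = V − Δ·S = 0.0000.
(2,1): S=137.3130. Δ = (V_up−V_dn)/(S_up−S_dn) = (41.7068−0.0000)/(156.5368−100.2385) = 0.7408. V = [p*·41.7068 + (1−p*)·0.0000]/1.02 = 28.9215. B = V − Δ·S = -72.8024.
(2,2): S=214.4340. Δ = (V_up−V_dn)/(S_up−S_dn) = (129.6248−41.7068)/(244.4548−156.5368) = 1.0000. V = [p*·129.6248 + (1−p*)·41.7068]/1.02 = 101.8556. B = V − Δ·S = -112.5784.
(1,0): S=120.4500. Δ = (V_up−V_dn)/(S_up−S_dn) = (28.9215−0.0000)/(137.3130−87.9285) = 0.5856. V = [p*·28.9215 + (1−p*)·0.0000]/1.02 = 20.0556. B = V − Δ·S = -50.4847.
(1,1): S=188.1000. Δ = (V_up−V_dn)/(S_up−S_dn) = (101.8556−28.9215)/(214.4340−137.3130) = 0.9457. V = [p*·101.8556 + (1−p*)·28.9215]/1.02 = 78.9304. B = V − Δ·S = -98.9575.
(0,0): S=165.0000. Δ = (V_up−V_dn)/(S_up−S_dn) = (78.9304−20.0556)/(188.1000−120.4500) = 0.8703. V = [p*·78.9304 + (1−p*)·20.0556]/1.02 = 60.4890. B = V − Δ·S = -83.1082.
Self-financing check: at every node Δ·S+B equals the discounted successor values.

(0,0): Delta=0.8703 Bond=-83.1082
(1,0): Delta=0.5856 Bond=-50.4847
(1,1): Delta=0.9457 Bond=-98.9575
(2,0): Delta=0.0000 Bond=0.0000
(2,1): Delta=0.7408 Bond=-72.8024
(2,2): Delta=1.0000 Bond=-112.5784
V0=60.4890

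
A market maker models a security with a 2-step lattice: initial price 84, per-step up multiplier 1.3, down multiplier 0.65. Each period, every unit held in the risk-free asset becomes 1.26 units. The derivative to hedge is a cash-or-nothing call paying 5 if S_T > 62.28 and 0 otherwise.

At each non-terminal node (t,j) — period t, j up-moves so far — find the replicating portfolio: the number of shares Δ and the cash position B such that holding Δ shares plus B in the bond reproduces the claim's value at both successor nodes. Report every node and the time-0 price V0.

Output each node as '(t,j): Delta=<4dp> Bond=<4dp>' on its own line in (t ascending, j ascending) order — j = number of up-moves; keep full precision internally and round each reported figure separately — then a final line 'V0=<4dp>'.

No-arbitrage ⇒ martingale measure with p* = (R−d)/(u−d) = 0.9385.
Payoff layer (t=2): V(2,0)=0.0000, V(2,1)=5.0000, V(2,2)=5.0000
Node (1,0) S=54.6000: V=(p*·5.0000+(1−p*)·0.0000)/1.26=3.7241; Δ=(5.0000−0.0000)/(70.9800−35.4900)=0.1409; B=V−Δ·S=-3.9683
Node (1,1) S=109.2000: V=(p*·5.0000+(1−p*)·5.0000)/1.26=3.9683; Δ=(5.0000−5.0000)/(141.9600−70.9800)=0.0000; B=V−Δ·S=3.9683
Node (0,0) S=84.0000: V=(p*·3.9683+(1−p*)·3.7241)/1.26=3.1375; Δ=(3.9683−3.7241)/(109.2000−54.6000)=0.0045; B=V−Δ·S=2.7618
Self-financing check: at every node Δ·S+B equals the discounted successor values.

(0,0): Delta=0.0045 Bond=2.7618
(1,0): Delta=0.1409 Bond=-3.9683
(1,1): Delta=0.0000 Bond=3.9683
V0=3.1375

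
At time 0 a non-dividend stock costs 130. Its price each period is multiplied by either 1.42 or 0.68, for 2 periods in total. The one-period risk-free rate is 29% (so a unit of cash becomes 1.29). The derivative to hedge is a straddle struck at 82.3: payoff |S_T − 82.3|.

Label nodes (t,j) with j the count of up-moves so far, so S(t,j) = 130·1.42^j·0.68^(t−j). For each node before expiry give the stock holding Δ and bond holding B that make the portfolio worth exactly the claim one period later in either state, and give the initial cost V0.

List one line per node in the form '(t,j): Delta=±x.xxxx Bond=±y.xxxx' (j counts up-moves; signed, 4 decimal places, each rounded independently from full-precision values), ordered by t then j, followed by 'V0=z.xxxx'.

(0,0): Delta=0.9372 Bond=-40.4666
(1,0): Delta=0.3216 Bond=2.2124
(1,1): Delta=1.0000 Bond=-63.7984
V0=81.3668

The replicating-portfolio and risk-neutral prices coincide; use p* = (1.29−0.68)/(1.42−0.68) = 0.8243 for the latter.
At expiry t=2: V(2,0)=22.1880, V(2,1)=43.2280, V(2,2)=179.8320
(1,0): S=88.4000. Δ = (V_up−V_dn)/(S_up−S_dn) = (43.2280−22.1880)/(125.5280−60.1120) = 0.3216. V = [p*·43.2280 + (1−p*)·22.1880]/1.29 = 30.6448. B = V − Δ·S = 2.2124.
(1,1): S=184.6000. Δ = (V_up−V_dn)/(S_up−S_dn) = (179.8320−43.2280)/(262.1320−125.5280) = 1.0000. V = [p*·179.8320 + (1−p*)·43.2280]/1.29 = 120.8016. B = V − Δ·S = -63.7984.
(0,0): S=130.0000. Δ = (V_up−V_dn)/(S_up−S_dn) = (120.8016−30.6448)/(184.6000−88.4000) = 0.9372. V = [p*·120.8016 + (1−p*)·30.6448]/1.29 = 81.3668. B = V − Δ·S = -40.4666.
Self-financing check: at every node Δ·S+B equals the discounted successor values.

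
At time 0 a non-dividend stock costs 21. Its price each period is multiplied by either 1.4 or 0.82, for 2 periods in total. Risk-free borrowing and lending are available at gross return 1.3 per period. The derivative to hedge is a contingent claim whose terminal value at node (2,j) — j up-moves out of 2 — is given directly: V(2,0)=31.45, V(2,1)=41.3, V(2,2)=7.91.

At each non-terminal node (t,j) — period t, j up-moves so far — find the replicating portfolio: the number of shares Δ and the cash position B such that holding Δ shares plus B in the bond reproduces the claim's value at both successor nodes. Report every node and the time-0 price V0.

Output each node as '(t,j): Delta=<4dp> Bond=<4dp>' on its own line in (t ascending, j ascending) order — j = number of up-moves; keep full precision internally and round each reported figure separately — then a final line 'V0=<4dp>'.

(0,0): Delta=-1.6379 Bond=45.1291
(1,0): Delta=0.9862 Bond=13.4801
(1,1): Delta=-1.9581 Bond=68.0820
V0=10.7328

Under the risk-neutral measure, an up-move has probability p* = (R−d)/(u−d) = 0.8276 and values discount at R = 1.3.
Terminal payoffs: V(2,0)=31.4500, V(2,1)=41.3000, V(2,2)=7.9100
  t=1,j=0: stock 17.2200 → up 24.1080 (V=41.3000), down 14.1204 (V=31.4500). Price 30.4629; hedge Δ=0.9862, bond B=13.4801.
  t=1,j=1: stock 29.4000 → up 41.1600 (V=7.9100), down 24.1080 (V=41.3000). Price 10.5130; hedge Δ=-1.9581, bond B=68.0820.
  t=0,j=0: stock 21.0000 → up 29.4000 (V=10.5130), down 17.2200 (V=30.4629). Price 10.7328; hedge Δ=-1.6379, bond B=45.1291.
Each (Δ,B) replicates both successor values, so the strategy is self-financing and V0 is arbitrage-free.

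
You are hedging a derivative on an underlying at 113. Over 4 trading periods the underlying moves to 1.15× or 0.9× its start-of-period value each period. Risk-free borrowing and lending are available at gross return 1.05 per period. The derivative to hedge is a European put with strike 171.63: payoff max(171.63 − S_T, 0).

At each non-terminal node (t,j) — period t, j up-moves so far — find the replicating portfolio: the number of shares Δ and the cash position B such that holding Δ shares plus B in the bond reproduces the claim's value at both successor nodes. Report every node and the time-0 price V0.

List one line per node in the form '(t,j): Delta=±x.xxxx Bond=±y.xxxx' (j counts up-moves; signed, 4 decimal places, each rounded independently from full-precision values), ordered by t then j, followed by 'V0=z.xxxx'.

(0,0): Delta=-0.8282 Bond=124.5624
(1,0): Delta=-1.0000 Bond=148.2604
(1,1): Delta=-0.7386 Bond=119.1439
(2,0): Delta=-1.0000 Bond=155.6735
(2,1): Delta=-1.0000 Bond=155.6735
(2,2): Delta=-0.6022 Bond=104.7196
(3,0): Delta=-1.0000 Bond=163.4571
(3,1): Delta=-1.0000 Bond=163.4571
(3,2): Delta=-1.0000 Bond=163.4571
(3,3): Delta=-0.3947 Bond=74.2879
V0=30.9734

The replicating-portfolio and risk-neutral prices coincide; use p* = (1.05−0.9)/(1.15−0.9) = 0.6000 for the latter.
Terminal values V(4,·): V(4,0)=97.4907, V(4,1)=76.8964, V(4,2)=50.5816, V(4,3)=16.9570, V(4,4)=0.0000
(3,0): S=82.3770. Δ = (V_up−V_dn)/(S_up−S_dn) = (76.8964−97.4907)/(94.7336−74.1393) = -1.0000. V = [p*·76.8964 + (1−p*)·97.4907]/1.05 = 81.0801. B = V − Δ·S = 163.4571.
(3,1): S=105.2595. Δ = (V_up−V_dn)/(S_up−S_dn) = (50.5816−76.8964)/(121.0484−94.7336) = -1.0000. V = [p*·50.5816 + (1−p*)·76.8964]/1.05 = 58.1976. B = V − Δ·S = 163.4571.
(3,2): S=134.4982. Δ = (V_up−V_dn)/(S_up−S_dn) = (16.9570−50.5816)/(154.6730−121.0484) = -1.0000. V = [p*·16.9570 + (1−p*)·50.5816]/1.05 = 28.9589. B = V − Δ·S = 163.4571.
(3,3): S=171.8589. Δ = (V_up−V_dn)/(S_up−S_dn) = (0.0000−16.9570)/(197.6377−154.6730) = -0.3947. V = [p*·0.0000 + (1−p*)·16.9570]/1.05 = 6.4598. B = V − Δ·S = 74.2879.
(2,0): S=91.5300. Δ = (V_up−V_dn)/(S_up−S_dn) = (58.1976−81.0801)/(105.2595−82.3770) = -1.0000. V = [p*·58.1976 + (1−p*)·81.0801]/1.05 = 64.1435. B = V − Δ·S = 155.6735.
(2,1): S=116.9550. Δ = (V_up−V_dn)/(S_up−S_dn) = (28.9589−58.1976)/(134.4982−105.2595) = -1.0000. V = [p*·28.9589 + (1−p*)·58.1976]/1.05 = 38.7185. B = V − Δ·S = 155.6735.
(2,2): S=149.4425. Δ = (V_up−V_dn)/(S_up−S_dn) = (6.4598−28.9589)/(171.8589−134.4982) = -0.6022. V = [p*·6.4598 + (1−p*)·28.9589]/1.05 = 14.7233. B = V − Δ·S = 104.7196.
(1,0): S=101.7000. Δ = (V_up−V_dn)/(S_up−S_dn) = (38.7185−64.1435)/(116.9550−91.5300) = -1.0000. V = [p*·38.7185 + (1−p*)·64.1435]/1.05 = 46.5604. B = V − Δ·S = 148.2604.
(1,1): S=129.9500. Δ = (V_up−V_dn)/(S_up−S_dn) = (14.7233−38.7185)/(149.4425−116.9550) = -0.7386. V = [p*·14.7233 + (1−p*)·38.7185]/1.05 = 23.1632. B = V − Δ·S = 119.1439.
(0,0): S=113.0000. Δ = (V_up−V_dn)/(S_up−S_dn) = (23.1632−46.5604)/(129.9500−101.7000) = -0.8282. V = [p*·23.1632 + (1−p*)·46.5604]/1.05 = 30.9734. B = V − Δ·S = 124.5624.
Root portfolio cost Δ·113+B reproduces V0=30.9734.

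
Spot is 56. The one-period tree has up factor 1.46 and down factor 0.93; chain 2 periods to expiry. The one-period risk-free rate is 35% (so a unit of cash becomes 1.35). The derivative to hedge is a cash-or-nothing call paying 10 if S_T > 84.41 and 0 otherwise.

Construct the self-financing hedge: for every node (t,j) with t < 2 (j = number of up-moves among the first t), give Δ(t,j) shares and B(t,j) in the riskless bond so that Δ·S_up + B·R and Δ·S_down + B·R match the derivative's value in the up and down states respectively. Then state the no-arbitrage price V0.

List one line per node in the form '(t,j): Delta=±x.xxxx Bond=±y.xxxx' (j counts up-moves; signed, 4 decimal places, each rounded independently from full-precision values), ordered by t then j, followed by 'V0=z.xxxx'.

Since d<R<u, set p* = (R−d)/(u−d) = 0.7925; price each node as the discounted p*-expectation of its children.
Terminal payoffs: V(2,0)=0.0000, V(2,1)=0.0000, V(2,2)=10.0000
  t=1,j=0: stock 52.0800 → up 76.0368 (V=0.0000), down 48.4344 (V=0.0000). Price 0.0000; hedge Δ=0.0000, bond B=0.0000.
  t=1,j=1: stock 81.7600 → up 119.3696 (V=10.0000), down 76.0368 (V=0.0000). Price 5.8700; hedge Δ=0.2308, bond B=-12.9979.
  t=0,j=0: stock 56.0000 → up 81.7600 (V=5.8700), down 52.0800 (V=0.0000). Price 3.4457; hedge Δ=0.1978, bond B=-7.6298.
Self-financing check: at every node Δ·S+B equals the discounted successor values.

(0,0): Delta=0.1978 Bond=-7.6298
(1,0): Delta=0.0000 Bond=0.0000
(1,1): Delta=0.2308 Bond=-12.9979
V0=3.4457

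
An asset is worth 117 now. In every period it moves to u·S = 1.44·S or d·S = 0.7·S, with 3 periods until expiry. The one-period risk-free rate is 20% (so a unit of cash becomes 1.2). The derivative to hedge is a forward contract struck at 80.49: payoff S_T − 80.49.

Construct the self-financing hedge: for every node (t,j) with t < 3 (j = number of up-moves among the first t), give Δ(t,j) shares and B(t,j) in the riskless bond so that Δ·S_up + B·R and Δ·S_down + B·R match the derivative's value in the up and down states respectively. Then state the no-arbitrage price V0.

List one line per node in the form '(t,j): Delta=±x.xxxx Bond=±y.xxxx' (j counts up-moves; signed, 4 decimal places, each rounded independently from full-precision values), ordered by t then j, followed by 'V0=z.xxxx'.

(0,0): Delta=1.0000 Bond=-46.5799
(1,0): Delta=1.0000 Bond=-55.8958
(1,1): Delta=1.0000 Bond=-55.8958
(2,0): Delta=1.0000 Bond=-67.0750
(2,1): Delta=1.0000 Bond=-67.0750
(2,2): Delta=1.0000 Bond=-67.0750
V0=70.4201

Risk-neutral probability p* = (R−d)/(u−d) = (1.2−0.7)/(1.44−0.7) = 0.6757.
Terminal values V(3,·): V(3,0)=-40.3590, V(3,1)=2.0652, V(3,2)=89.3378, V(3,3)=268.8701
Node (2,0) S=57.3300: V=(p*·2.0652+(1−p*)·-40.3590)/1.2=-9.7450; Δ=(2.0652−-40.3590)/(82.5552−40.1310)=1.0000; B=V−Δ·S=-67.0750
Node (2,1) S=117.9360: V=(p*·89.3378+(1−p*)·2.0652)/1.2=50.8610; Δ=(89.3378−2.0652)/(169.8278−82.5552)=1.0000; B=V−Δ·S=-67.0750
Node (2,2) S=242.6112: V=(p*·268.8701+(1−p*)·89.3378)/1.2=175.5362; Δ=(268.8701−89.3378)/(349.3601−169.8278)=1.0000; B=V−Δ·S=-67.0750
Node (1,0) S=81.9000: V=(p*·50.8610+(1−p*)·-9.7450)/1.2=26.0042; Δ=(50.8610−-9.7450)/(117.9360−57.3300)=1.0000; B=V−Δ·S=-55.8958
Node (1,1) S=168.4800: V=(p*·175.5362+(1−p*)·50.8610)/1.2=112.5842; Δ=(175.5362−50.8610)/(242.6112−117.9360)=1.0000; B=V−Δ·S=-55.8958
Node (0,0) S=117.0000: V=(p*·112.5842+(1−p*)·26.0042)/1.2=70.4201; Δ=(112.5842−26.0042)/(168.4800−81.9000)=1.0000; B=V−Δ·S=-46.5799
Check: Δ(0,0)·S0 + B(0,0) = 70.4201 = V0.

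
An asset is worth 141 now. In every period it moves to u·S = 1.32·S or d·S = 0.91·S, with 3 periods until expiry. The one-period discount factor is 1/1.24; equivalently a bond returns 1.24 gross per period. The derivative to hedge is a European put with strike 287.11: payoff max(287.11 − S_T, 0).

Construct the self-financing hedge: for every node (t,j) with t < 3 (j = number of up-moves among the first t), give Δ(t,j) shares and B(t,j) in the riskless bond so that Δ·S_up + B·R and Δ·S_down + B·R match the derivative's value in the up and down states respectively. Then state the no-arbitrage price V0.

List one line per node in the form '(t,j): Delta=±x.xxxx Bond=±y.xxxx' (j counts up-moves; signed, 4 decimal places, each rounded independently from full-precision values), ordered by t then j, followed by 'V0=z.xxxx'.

Since d<R<u, set p* = (R−d)/(u−d) = 0.8049; price each node as the discounted p*-expectation of its children.
At expiry t=3: V(3,0)=180.8565, V(3,1)=132.9840, V(3,2)=63.5427, V(3,3)=0.0000
  t=2,j=0: stock 116.7621 → up 154.1260 (V=132.9840), down 106.2535 (V=180.8565). Price 114.7782; hedge Δ=-1.0000, bond B=231.5403.
  t=2,j=1: stock 169.3692 → up 223.5673 (V=63.5427), down 154.1260 (V=132.9840). Price 62.1711; hedge Δ=-1.0000, bond B=231.5403.
  t=2,j=2: stock 245.6784 → up 324.2955 (V=0.0000), down 223.5673 (V=63.5427). Price 9.9988; hedge Δ=-0.6308, bond B=164.9809.
  t=1,j=0: stock 128.3100 → up 169.3692 (V=62.1711), down 116.7621 (V=114.7782). Price 58.4161; hedge Δ=-1.0000, bond B=186.7261.
  t=1,j=1: stock 186.1200 → up 245.6784 (V=9.9988), down 169.3692 (V=62.1711). Price 16.2732; hedge Δ=-0.6837, bond B=143.5227.
  t=0,j=0: stock 141.0000 → up 186.1200 (V=16.2732), down 128.3100 (V=58.4161). Price 19.7550; hedge Δ=-0.7290, bond B=122.5424.
Self-financing check: at every node Δ·S+B equals the discounted successor values.

(0,0): Delta=-0.7290 Bond=122.5424
(1,0): Delta=-1.0000 Bond=186.7261
(1,1): Delta=-0.6837 Bond=143.5227
(2,0): Delta=-1.0000 Bond=231.5403
(2,1): Delta=-1.0000 Bond=231.5403
(2,2): Delta=-0.6308 Bond=164.9809
V0=19.7550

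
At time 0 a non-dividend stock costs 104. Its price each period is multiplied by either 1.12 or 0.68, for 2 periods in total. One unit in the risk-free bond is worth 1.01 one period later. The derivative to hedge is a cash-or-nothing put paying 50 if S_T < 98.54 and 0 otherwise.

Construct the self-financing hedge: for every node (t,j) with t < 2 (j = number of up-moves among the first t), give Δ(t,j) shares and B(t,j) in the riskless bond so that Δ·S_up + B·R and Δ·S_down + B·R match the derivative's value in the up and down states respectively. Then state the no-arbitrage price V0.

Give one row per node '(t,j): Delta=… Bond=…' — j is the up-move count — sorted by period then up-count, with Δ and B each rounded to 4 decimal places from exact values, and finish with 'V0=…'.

(0,0): Delta=-0.8114 Bond=105.8274
(1,0): Delta=0.0000 Bond=49.5050
(1,1): Delta=-0.9756 Bond=126.0126
V0=21.4440

Under the risk-neutral measure, an up-move has probability p* = (R−d)/(u−d) = 0.7500 and values discount at R = 1.01.
Terminal values V(2,·): V(2,0)=50.0000, V(2,1)=50.0000, V(2,2)=0.0000
  t=1,j=0: stock 70.7200 → up 79.2064 (V=50.0000), down 48.0896 (V=50.0000). Price 49.5050; hedge Δ=0.0000, bond B=49.5050.
  t=1,j=1: stock 116.4800 → up 130.4576 (V=0.0000), down 79.2064 (V=50.0000). Price 12.3762; hedge Δ=-0.9756, bond B=126.0126.
  t=0,j=0: stock 104.0000 → up 116.4800 (V=12.3762), down 70.7200 (V=49.5050). Price 21.4440; hedge Δ=-0.8114, bond B=105.8274.
The time-0 hedge costs 21.4440, which is the no-arbitrage price.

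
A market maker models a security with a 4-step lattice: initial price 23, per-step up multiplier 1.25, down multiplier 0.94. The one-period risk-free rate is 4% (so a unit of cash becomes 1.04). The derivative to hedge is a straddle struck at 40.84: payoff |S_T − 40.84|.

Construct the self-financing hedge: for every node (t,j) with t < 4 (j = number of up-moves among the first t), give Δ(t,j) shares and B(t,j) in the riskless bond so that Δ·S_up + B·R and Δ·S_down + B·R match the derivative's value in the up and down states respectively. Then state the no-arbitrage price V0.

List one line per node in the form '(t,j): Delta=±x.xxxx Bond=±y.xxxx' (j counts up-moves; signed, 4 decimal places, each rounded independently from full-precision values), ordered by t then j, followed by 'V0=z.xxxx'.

No-arbitrage ⇒ martingale measure with p* = (R−d)/(u−d) = 0.3226.
Terminal payoffs: V(4,0)=22.8828, V(4,1)=16.9607, V(4,2)=9.0856, V(4,3)=1.3866, V(4,4)=15.3123
  t=3,j=0: stock 19.1034 → up 23.8793 (V=16.9607), down 17.9572 (V=22.8828). Price 20.1658; hedge Δ=-1.0000, bond B=39.2692.
  t=3,j=1: stock 25.4035 → up 31.7544 (V=9.0856), down 23.8793 (V=16.9607). Price 13.8657; hedge Δ=-1.0000, bond B=39.2692.
  t=3,j=2: stock 33.7812 → up 42.2266 (V=1.3866), down 31.7544 (V=9.0856). Price 6.3481; hedge Δ=-0.7352, bond B=31.1838.
  t=3,j=3: stock 44.9219 → up 56.1523 (V=15.3123), down 42.2266 (V=1.3866). Price 5.6526; hedge Δ=1.0000, bond B=-39.2692.
  t=2,j=0: stock 20.3228 → up 25.4035 (V=13.8657), down 19.1034 (V=20.1658). Price 17.4361; hedge Δ=-1.0000, bond B=37.7589.
  t=2,j=1: stock 27.0250 → up 33.7812 (V=6.3481), down 25.4035 (V=13.8657). Price 11.0007; hedge Δ=-0.8973, bond B=35.2510.
  t=2,j=2: stock 35.9375 → up 44.9219 (V=5.6526), down 33.7812 (V=6.3481). Price 5.8883; hedge Δ=-0.0624, bond B=8.1318.
  t=1,j=0: stock 21.6200 → up 27.0250 (V=11.0007), down 20.3228 (V=17.4361). Price 14.7694; hedge Δ=-0.9602, bond B=35.5287.
  t=1,j=1: stock 28.7500 → up 35.9375 (V=5.8883), down 27.0250 (V=11.0007). Price 8.9918; hedge Δ=-0.5736, bond B=25.4835.
  t=0,j=0: stock 23.0000 → up 28.7500 (V=8.9918), down 21.6200 (V=14.7694). Price 12.4093; hedge Δ=-0.8103, bond B=31.0465.
Check: Δ(0,0)·S0 + B(0,0) = 12.4093 = V0.

(0,0): Delta=-0.8103 Bond=31.0465
(1,0): Delta=-0.9602 Bond=35.5287
(1,1): Delta=-0.5736 Bond=25.4835
(2,0): Delta=-1.0000 Bond=37.7589
(2,1): Delta=-0.8973 Bond=35.2510
(2,2): Delta=-0.0624 Bond=8.1318
(3,0): Delta=-1.0000 Bond=39.2692
(3,1): Delta=-1.0000 Bond=39.2692
(3,2): Delta=-0.7352 Bond=31.1838
(3,3): Delta=1.0000 Bond=-39.2692
V0=12.4093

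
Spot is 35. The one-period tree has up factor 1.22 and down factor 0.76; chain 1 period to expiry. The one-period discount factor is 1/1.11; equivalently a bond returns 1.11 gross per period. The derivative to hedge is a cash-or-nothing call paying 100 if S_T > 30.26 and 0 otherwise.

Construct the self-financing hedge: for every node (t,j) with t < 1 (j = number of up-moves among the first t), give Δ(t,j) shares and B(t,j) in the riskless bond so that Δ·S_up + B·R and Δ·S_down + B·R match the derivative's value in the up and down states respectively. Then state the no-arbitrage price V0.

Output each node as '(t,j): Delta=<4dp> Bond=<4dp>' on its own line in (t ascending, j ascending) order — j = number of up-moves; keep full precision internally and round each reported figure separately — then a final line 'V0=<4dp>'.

Under the risk-neutral measure, an up-move has probability p* = (R−d)/(u−d) = 0.7609 and values discount at R = 1.11.
Terminal values V(1,·): V(1,0)=0.0000, V(1,1)=100.0000
(0,0): S=35.0000. Δ = (V_up−V_dn)/(S_up−S_dn) = (100.0000−0.0000)/(42.7000−26.6000) = 6.2112. V = [p*·100.0000 + (1−p*)·0.0000]/1.11 = 68.5468. B = V − Δ·S = -148.8445.
Root portfolio cost Δ·35+B reproduces V0=68.5468.

(0,0): Delta=6.2112 Bond=-148.8445
V0=68.5468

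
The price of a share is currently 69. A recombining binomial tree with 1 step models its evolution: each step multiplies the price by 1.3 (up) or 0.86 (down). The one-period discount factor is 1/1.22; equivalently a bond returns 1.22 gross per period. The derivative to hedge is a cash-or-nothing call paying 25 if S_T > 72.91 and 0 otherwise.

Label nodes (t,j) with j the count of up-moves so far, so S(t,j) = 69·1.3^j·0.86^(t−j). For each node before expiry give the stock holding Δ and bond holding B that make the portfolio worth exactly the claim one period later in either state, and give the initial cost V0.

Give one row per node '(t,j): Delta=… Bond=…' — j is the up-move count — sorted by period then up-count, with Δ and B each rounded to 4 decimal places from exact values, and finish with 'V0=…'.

Under the risk-neutral measure, an up-move has probability p* = (R−d)/(u−d) = 0.8182 and values discount at R = 1.22.
Terminal values V(1,·): V(1,0)=0.0000, V(1,1)=25.0000
(0,0): S=69.0000. Δ = (V_up−V_dn)/(S_up−S_dn) = (25.0000−0.0000)/(89.7000−59.3400) = 0.8235. V = [p*·25.0000 + (1−p*)·0.0000]/1.22 = 16.7660. B = V − Δ·S = -40.0522.
Self-financing check: at every node Δ·S+B equals the discounted successor values.

(0,0): Delta=0.8235 Bond=-40.0522
V0=16.7660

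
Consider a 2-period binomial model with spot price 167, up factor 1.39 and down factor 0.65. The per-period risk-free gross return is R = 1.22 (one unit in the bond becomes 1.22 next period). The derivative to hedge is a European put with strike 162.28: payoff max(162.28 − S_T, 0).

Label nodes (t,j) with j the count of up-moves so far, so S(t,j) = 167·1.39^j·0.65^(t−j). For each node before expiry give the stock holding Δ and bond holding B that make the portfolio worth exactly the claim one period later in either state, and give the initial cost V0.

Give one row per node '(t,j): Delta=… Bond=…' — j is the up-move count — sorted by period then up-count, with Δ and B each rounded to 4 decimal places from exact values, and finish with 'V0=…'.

Since d<R<u, set p* = (R−d)/(u−d) = 0.7703; price each node as the discounted p*-expectation of its children.
Terminal values V(2,·): V(2,0)=91.7225, V(2,1)=11.3955, V(2,2)=0.0000
Node (1,0) S=108.5500: V=(p*·11.3955+(1−p*)·91.7225)/1.22=24.4664; Δ=(11.3955−91.7225)/(150.8845−70.5575)=-1.0000; B=V−Δ·S=133.0164
Node (1,1) S=232.1300: V=(p*·0.0000+(1−p*)·11.3955)/1.22=2.1458; Δ=(0.0000−11.3955)/(322.6607−150.8845)=-0.0663; B=V−Δ·S=17.5451
Node (0,0) S=167.0000: V=(p*·2.1458+(1−p*)·24.4664)/1.22=5.9619; Δ=(2.1458−24.4664)/(232.1300−108.5500)=-0.1806; B=V−Δ·S=36.1248
The time-0 hedge costs 5.9619, which is the no-arbitrage price.

(0,0): Delta=-0.1806 Bond=36.1248
(1,0): Delta=-1.0000 Bond=133.0164
(1,1): Delta=-0.0663 Bond=17.5451
V0=5.9619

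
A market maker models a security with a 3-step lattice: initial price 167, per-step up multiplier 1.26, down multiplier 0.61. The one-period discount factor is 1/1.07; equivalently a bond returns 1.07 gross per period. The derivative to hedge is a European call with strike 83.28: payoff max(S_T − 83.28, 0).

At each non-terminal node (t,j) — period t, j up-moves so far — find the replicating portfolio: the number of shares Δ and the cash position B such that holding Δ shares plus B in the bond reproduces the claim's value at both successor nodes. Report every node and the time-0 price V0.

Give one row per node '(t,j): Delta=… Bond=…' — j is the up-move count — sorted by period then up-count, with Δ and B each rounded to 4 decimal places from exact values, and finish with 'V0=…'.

No-arbitrage ⇒ martingale measure with p* = (R−d)/(u−d) = 0.7077.
At expiry t=3: V(3,0)=0.0000, V(3,1)=0.0000, V(3,2)=78.4488, V(3,3)=250.7828
(2,0): S=62.1407. Δ = (V_up−V_dn)/(S_up−S_dn) = (0.0000−0.0000)/(78.2973−37.9058) = 0.0000. V = [p*·0.0000 + (1−p*)·0.0000]/1.07 = 0.0000. B = V − Δ·S = 0.0000.
(2,1): S=128.3562. Δ = (V_up−V_dn)/(S_up−S_dn) = (78.4488−0.0000)/(161.7288−78.2973) = 0.9403. V = [p*·78.4488 + (1−p*)·0.0000]/1.07 = 51.8856. B = V − Δ·S = -68.8049.
(2,2): S=265.1292. Δ = (V_up−V_dn)/(S_up−S_dn) = (250.7828−78.4488)/(334.0628−161.7288) = 1.0000. V = [p*·250.7828 + (1−p*)·78.4488]/1.07 = 187.2974. B = V − Δ·S = -77.8318.
(1,0): S=101.8700. Δ = (V_up−V_dn)/(S_up−S_dn) = (51.8856−0.0000)/(128.3562−62.1407) = 0.7836. V = [p*·51.8856 + (1−p*)·0.0000]/1.07 = 34.3169. B = V − Δ·S = -45.5072.
(1,1): S=210.4200. Δ = (V_up−V_dn)/(S_up−S_dn) = (187.2974−51.8856)/(265.1292−128.3562) = 0.9900. V = [p*·187.2974 + (1−p*)·51.8856]/1.07 = 138.0519. B = V − Δ·S = -70.2740.
(0,0): S=167.0000. Δ = (V_up−V_dn)/(S_up−S_dn) = (138.0519−34.3169)/(210.4200−101.8700) = 0.9556. V = [p*·138.0519 + (1−p*)·34.3169]/1.07 = 100.6816. B = V − Δ·S = -58.9107.
The time-0 hedge costs 100.6816, which is the no-arbitrage price.

(0,0): Delta=0.9556 Bond=-58.9107
(1,0): Delta=0.7836 Bond=-45.5072
(1,1): Delta=0.9900 Bond=-70.2740
(2,0): Delta=0.0000 Bond=0.0000
(2,1): Delta=0.9403 Bond=-68.8049
(2,2): Delta=1.0000 Bond=-77.8318
V0=100.6816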